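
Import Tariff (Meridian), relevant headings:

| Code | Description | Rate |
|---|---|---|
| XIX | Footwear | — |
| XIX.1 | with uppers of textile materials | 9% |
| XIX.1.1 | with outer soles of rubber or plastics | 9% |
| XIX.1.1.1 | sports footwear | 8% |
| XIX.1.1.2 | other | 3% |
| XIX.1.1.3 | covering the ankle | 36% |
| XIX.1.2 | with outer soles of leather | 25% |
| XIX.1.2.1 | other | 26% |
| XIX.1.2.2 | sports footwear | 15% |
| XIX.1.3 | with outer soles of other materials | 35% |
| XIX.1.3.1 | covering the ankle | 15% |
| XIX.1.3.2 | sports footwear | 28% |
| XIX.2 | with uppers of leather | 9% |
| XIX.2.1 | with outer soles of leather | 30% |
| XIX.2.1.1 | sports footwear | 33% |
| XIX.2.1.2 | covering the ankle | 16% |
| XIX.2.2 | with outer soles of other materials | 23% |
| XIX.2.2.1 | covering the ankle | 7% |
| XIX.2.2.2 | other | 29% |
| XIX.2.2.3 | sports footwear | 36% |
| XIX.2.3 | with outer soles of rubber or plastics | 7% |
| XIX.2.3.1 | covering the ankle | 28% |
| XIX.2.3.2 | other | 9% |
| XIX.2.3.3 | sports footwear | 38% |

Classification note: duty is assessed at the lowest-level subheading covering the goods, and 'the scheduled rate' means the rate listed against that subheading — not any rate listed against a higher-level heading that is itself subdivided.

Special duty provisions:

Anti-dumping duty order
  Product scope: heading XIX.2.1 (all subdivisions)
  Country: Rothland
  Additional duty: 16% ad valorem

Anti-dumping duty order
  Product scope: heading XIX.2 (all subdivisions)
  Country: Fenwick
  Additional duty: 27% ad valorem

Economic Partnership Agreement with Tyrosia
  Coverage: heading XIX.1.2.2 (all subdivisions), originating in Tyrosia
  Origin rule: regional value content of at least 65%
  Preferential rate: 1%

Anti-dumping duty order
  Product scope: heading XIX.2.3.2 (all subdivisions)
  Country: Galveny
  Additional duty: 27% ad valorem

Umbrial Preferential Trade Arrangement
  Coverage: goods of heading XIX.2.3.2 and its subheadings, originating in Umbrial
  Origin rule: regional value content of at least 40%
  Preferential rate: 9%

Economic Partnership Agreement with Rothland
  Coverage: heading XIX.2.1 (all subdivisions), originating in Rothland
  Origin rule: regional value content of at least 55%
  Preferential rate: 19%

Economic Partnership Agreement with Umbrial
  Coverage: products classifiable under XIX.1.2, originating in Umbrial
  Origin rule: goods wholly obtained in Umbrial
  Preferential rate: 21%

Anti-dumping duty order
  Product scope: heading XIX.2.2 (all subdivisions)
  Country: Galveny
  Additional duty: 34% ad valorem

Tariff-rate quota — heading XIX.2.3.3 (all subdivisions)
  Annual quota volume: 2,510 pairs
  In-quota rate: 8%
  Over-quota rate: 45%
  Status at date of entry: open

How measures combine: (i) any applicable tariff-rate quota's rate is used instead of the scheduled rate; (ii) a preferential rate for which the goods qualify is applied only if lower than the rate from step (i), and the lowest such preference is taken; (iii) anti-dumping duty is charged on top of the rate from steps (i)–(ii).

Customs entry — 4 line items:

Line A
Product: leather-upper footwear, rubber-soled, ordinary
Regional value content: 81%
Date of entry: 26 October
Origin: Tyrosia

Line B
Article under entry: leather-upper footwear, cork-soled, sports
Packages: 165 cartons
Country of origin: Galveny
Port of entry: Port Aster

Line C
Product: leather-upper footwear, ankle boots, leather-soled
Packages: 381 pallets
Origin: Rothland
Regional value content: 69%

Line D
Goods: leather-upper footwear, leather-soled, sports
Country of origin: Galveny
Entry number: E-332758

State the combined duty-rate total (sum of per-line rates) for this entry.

Line A: leather-upper → XIX.2; rubber-soled → XIX.2.3; ordinary → XIX.2.3.2. Scheduled 9%. Tyrosia agreement on XIX.1.2.2: XIX.2.3.2 not covered. → 9%.
Line B: leather-upper → XIX.2; cork-soled → XIX.2.2; sports → XIX.2.2.3. Scheduled 36%. anti-dumping (Galveny, XIX.2.2): +34%; total 36% + 34% = 70%. → 70%.
Line C: leather-upper → XIX.2; leather-soled → XIX.2.1; ankle boots → XIX.2.1.2. Scheduled 16%. Rothland agreement on XIX.2.1: RVC ≥ 55% → 19% available; preference 19% not lower than 16% → no reduction; anti-dumping (Rothland, XIX.2.1): +16%; total 16% + 16% = 32%. → 32%.
Line D: leather-upper → XIX.2; leather-soled → XIX.2.1; sports → XIX.2.1.1. Scheduled 33%. No special measure applies. → 33%.
Sum: 9% + 70% + 32% + 33% = 144%.

144%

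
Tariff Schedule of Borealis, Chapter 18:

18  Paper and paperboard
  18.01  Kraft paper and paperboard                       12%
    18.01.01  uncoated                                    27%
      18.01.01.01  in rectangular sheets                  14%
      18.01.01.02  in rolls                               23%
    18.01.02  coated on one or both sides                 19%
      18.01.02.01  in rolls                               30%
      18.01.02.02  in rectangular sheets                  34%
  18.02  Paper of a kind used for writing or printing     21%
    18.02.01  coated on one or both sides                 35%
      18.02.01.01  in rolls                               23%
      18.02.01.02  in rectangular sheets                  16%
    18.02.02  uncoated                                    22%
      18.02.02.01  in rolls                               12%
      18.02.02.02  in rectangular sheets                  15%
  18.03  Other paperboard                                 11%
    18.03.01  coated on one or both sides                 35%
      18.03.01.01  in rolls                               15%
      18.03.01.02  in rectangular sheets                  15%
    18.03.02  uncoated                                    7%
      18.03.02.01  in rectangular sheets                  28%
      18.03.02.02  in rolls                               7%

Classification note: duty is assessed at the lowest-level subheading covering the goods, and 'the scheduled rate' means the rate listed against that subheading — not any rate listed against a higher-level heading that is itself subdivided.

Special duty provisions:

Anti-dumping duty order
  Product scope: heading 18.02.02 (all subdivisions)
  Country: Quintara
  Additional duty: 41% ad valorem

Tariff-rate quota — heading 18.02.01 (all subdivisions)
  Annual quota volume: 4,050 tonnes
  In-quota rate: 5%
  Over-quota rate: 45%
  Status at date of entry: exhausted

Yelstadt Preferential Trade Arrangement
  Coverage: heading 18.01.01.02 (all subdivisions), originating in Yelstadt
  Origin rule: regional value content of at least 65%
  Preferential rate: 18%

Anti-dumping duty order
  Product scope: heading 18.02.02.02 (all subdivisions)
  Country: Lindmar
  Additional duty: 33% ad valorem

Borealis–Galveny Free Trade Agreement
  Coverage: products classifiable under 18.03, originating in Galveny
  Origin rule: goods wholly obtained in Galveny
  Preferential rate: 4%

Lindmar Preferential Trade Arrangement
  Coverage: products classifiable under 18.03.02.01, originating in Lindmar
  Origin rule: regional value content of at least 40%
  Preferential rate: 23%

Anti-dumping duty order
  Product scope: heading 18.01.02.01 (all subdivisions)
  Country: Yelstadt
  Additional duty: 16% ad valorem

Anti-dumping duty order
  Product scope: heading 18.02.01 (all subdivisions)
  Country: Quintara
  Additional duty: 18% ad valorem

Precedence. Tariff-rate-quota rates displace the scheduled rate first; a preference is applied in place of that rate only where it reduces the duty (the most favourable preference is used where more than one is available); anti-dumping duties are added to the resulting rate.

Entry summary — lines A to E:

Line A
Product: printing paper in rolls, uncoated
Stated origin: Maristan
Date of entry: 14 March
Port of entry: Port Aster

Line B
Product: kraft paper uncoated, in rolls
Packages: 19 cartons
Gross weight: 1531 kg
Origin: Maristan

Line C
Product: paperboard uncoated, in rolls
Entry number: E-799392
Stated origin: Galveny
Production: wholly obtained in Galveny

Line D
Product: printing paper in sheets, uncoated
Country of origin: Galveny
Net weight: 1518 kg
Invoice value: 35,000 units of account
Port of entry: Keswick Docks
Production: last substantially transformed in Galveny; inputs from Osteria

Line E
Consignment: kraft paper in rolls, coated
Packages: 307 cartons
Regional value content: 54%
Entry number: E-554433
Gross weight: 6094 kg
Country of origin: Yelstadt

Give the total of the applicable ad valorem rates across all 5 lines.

100%

Line A: printing paper → 18.02; uncoated → 18.02.02; in rolls → 18.02.02.01. Scheduled 12%. No special measure applies. → 12%.
Line B: kraft paper → 18.01; uncoated → 18.01.01; in rolls → 18.01.01.02. Scheduled 23%. No special measure applies. → 23%.
Line C: paperboard → 18.03; uncoated → 18.03.02; in rolls → 18.03.02.02. Scheduled 7%. Galveny agreement on 18.03: wholly obtained → 4% available; preferential 4%. → 4%.
Line D: printing paper → 18.02; uncoated → 18.02.02; in sheets → 18.02.02.02. Scheduled 15%. Galveny agreement on 18.03: 18.02.02.02 not covered. → 15%.
Line E: kraft paper → 18.01; coated → 18.01.02; in rolls → 18.01.02.01. Scheduled 30%. Yelstadt agreement on 18.01.01.02: 18.01.02.01 not covered; anti-dumping (Yelstadt, 18.01.02.01): +16%; total 30% + 16% = 46%. → 46%.
Sum: 12% + 23% + 4% + 15% + 46% = 100%.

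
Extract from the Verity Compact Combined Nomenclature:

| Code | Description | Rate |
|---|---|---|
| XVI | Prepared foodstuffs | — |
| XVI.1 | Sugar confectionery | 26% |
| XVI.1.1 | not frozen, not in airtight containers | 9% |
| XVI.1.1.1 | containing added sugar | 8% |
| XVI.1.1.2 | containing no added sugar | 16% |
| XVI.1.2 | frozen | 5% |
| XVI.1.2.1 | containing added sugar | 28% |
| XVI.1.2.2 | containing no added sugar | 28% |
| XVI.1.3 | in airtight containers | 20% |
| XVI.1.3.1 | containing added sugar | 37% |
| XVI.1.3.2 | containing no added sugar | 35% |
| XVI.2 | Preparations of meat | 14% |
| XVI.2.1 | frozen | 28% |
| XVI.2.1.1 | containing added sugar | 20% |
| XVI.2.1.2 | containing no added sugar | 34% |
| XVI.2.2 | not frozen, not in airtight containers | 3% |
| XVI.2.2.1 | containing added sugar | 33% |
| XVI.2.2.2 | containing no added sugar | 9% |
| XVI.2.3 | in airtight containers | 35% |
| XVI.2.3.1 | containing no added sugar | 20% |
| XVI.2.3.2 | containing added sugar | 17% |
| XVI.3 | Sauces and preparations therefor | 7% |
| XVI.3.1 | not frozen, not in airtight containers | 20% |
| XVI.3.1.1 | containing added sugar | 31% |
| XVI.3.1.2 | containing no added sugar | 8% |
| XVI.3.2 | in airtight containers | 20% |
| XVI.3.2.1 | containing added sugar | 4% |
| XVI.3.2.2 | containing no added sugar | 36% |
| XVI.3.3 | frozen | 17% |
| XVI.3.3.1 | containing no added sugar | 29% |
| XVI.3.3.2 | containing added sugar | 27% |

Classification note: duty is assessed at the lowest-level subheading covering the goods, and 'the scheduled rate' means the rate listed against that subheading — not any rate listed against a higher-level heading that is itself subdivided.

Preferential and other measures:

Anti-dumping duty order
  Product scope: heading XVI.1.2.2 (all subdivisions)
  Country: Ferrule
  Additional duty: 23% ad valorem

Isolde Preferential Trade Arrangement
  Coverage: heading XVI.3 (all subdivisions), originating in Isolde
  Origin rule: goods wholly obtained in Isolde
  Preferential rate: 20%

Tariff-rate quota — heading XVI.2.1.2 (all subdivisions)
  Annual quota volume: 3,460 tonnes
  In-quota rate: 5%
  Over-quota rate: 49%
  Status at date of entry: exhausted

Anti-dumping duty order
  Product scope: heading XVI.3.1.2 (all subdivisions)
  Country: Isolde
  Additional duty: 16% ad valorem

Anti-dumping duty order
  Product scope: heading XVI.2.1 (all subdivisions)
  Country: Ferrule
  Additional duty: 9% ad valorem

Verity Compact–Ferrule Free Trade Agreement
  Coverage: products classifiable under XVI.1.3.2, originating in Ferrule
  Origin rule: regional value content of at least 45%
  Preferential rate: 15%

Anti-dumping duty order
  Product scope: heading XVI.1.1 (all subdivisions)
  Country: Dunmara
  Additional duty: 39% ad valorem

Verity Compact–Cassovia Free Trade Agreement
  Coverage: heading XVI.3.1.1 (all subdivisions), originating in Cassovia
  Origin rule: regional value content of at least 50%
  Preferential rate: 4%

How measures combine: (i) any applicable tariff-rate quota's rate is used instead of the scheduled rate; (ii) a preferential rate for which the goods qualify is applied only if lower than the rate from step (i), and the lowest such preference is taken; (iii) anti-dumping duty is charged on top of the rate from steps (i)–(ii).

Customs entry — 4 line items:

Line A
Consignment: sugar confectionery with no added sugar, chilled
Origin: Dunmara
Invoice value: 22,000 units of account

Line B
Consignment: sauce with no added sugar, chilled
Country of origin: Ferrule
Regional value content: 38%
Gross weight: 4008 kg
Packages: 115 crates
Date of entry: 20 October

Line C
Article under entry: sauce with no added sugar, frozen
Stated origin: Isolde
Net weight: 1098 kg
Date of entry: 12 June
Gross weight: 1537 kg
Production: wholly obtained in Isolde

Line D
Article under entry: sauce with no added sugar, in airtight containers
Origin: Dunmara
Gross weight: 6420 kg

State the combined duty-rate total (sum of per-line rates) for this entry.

Line A: sugar confectionery → XVI.1; chilled → XVI.1.1; with no added sugar → XVI.1.1.2. Scheduled 16%. anti-dumping (Dunmara, XVI.1.1): +39%; total 16% + 39% = 55%. → 55%.
Line B: sauce → XVI.3; chilled → XVI.3.1; with no added sugar → XVI.3.1.2. Scheduled 8%. Ferrule agreement on XVI.1.3.2: XVI.3.1.2 not covered. → 8%.
Line C: sauce → XVI.3; frozen → XVI.3.3; with no added sugar → XVI.3.3.1. Scheduled 29%. Isolde agreement on XVI.3: wholly obtained → 20% available; preferential 20%. → 20%.
Line D: sauce → XVI.3; in airtight containers → XVI.3.2; with no added sugar → XVI.3.2.2. Scheduled 36%. No special measure applies. → 36%.
Sum: 55% + 8% + 20% + 36% = 119%.

119%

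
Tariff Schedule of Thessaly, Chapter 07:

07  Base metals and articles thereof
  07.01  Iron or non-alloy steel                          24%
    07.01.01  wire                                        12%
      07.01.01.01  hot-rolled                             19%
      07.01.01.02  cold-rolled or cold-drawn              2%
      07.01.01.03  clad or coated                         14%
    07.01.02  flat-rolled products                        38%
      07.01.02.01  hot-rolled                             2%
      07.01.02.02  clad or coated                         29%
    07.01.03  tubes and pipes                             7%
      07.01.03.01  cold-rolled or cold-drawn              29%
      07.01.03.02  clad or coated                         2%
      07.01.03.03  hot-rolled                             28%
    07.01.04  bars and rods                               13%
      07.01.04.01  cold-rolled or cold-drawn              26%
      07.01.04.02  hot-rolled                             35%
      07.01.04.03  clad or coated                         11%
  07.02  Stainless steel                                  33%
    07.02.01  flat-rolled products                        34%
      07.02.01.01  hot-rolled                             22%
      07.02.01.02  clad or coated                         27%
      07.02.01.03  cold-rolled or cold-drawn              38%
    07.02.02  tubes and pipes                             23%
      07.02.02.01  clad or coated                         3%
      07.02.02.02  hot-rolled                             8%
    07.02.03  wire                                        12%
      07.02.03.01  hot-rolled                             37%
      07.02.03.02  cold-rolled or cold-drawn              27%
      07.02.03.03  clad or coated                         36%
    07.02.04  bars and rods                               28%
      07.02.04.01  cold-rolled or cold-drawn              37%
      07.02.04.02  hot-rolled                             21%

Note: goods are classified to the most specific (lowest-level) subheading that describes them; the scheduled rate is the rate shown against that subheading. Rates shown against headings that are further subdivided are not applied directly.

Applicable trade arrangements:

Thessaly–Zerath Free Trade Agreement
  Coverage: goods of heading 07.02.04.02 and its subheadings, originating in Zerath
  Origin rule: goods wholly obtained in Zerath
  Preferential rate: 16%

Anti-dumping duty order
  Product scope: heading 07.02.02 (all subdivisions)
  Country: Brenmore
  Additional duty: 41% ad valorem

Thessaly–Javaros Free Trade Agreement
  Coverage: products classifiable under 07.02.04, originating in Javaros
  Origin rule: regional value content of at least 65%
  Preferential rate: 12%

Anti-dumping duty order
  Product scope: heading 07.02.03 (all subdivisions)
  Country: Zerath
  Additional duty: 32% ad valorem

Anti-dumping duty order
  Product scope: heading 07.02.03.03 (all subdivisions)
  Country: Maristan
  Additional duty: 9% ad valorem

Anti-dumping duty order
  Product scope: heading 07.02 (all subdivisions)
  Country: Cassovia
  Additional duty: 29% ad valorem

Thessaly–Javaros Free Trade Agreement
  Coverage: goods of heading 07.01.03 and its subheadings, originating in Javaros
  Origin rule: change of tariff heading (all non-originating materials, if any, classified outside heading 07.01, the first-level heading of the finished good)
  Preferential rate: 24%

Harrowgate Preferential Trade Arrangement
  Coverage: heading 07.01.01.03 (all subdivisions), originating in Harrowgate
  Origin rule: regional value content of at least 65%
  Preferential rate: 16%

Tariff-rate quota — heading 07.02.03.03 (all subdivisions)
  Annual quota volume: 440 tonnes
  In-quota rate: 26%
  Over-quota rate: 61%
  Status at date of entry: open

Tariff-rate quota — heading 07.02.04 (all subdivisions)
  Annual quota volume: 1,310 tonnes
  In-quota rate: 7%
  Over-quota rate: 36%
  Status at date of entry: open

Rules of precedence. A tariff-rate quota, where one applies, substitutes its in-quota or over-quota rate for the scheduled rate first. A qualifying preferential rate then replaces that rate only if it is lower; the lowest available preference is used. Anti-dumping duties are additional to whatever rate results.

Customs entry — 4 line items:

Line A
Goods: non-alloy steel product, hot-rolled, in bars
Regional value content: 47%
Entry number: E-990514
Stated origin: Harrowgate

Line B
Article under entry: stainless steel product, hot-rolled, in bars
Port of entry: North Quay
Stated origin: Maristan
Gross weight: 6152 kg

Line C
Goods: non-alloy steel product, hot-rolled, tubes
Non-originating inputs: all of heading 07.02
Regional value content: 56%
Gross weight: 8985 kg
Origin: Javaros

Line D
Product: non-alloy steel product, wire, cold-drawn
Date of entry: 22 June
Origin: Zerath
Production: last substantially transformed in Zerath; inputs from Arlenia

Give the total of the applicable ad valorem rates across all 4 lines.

Line A: non-alloy steel → 07.01; in bars → 07.01.04; hot-rolled → 07.01.04.02. Scheduled 35%. Harrowgate agreement on 07.01.01.03: 07.01.04.02 not covered. → 35%.
Line B: stainless steel → 07.02; in bars → 07.02.04; hot-rolled → 07.02.04.02. Scheduled 21%. quota on 07.02.04 open → in-quota 7%. → 7%.
Line C: non-alloy steel → 07.01; tubes → 07.01.03; hot-rolled → 07.01.03.03. Scheduled 28%. Javaros agreement on 07.02.04: 07.01.03.03 not covered; Javaros agreement on 07.01.03: CTH met → 24% available; preferential 24%. → 24%.
Line D: non-alloy steel → 07.01; wire → 07.01.01; cold-drawn → 07.01.01.02. Scheduled 2%. Zerath agreement on 07.02.04.02: 07.01.01.02 not covered. → 2%.
Sum: 35% + 7% + 24% + 2% = 68%.

68%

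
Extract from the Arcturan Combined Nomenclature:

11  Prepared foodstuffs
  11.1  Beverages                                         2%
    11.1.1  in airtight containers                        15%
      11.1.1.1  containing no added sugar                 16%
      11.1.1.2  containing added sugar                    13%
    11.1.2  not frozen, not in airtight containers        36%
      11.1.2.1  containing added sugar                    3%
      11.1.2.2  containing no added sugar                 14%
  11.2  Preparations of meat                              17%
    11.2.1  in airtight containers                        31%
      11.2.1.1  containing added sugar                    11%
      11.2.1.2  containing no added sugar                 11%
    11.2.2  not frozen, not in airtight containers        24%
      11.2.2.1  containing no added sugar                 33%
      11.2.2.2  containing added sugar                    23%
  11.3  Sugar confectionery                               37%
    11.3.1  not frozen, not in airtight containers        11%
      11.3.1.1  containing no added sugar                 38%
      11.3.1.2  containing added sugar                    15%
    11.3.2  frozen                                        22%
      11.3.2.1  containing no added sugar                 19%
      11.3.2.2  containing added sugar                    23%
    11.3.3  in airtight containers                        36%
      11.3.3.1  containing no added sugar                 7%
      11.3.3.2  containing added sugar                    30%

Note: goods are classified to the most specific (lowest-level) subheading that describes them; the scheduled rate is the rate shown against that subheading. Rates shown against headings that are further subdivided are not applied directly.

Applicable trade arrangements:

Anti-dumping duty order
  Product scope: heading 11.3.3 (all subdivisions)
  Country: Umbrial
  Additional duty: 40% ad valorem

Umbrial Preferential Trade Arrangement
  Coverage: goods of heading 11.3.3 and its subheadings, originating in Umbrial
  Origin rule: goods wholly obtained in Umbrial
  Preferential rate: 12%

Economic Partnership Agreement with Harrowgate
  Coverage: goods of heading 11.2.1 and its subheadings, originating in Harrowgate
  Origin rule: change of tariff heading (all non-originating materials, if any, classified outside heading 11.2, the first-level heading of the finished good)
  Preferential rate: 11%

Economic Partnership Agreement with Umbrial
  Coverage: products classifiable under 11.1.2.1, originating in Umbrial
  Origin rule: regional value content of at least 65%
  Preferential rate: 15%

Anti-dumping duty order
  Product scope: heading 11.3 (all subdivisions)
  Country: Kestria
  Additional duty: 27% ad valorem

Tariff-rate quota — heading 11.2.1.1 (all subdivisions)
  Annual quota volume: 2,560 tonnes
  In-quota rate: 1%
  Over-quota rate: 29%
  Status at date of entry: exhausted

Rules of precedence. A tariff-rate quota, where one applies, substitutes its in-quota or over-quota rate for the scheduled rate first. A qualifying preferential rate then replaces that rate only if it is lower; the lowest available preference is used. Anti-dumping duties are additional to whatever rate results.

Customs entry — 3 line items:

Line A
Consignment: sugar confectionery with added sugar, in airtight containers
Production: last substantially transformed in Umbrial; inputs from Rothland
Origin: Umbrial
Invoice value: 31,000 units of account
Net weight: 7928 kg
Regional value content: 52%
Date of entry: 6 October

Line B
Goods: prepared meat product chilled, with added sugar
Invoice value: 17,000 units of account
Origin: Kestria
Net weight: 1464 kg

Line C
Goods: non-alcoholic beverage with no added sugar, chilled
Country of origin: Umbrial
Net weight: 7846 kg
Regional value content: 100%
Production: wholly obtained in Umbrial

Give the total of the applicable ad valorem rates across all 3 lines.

107%

Line A: sugar confectionery → 11.3; in airtight containers → 11.3.3; with added sugar → 11.3.3.2. Scheduled 30%. Umbrial agreement on 11.3.3: not wholly obtained; Umbrial agreement on 11.1.2.1: 11.3.3.2 not covered; anti-dumping (Umbrial, 11.3.3): +40%; total 30% + 40% = 70%. → 70%.
Line B: prepared meat product → 11.2; chilled → 11.2.2; with added sugar → 11.2.2.2. Scheduled 23%. No special measure applies. → 23%.
Line C: non-alcoholic beverage → 11.1; chilled → 11.1.2; with no added sugar → 11.1.2.2. Scheduled 14%. Umbrial agreement on 11.3.3: 11.1.2.2 not covered; Umbrial agreement on 11.1.2.1: 11.1.2.2 not covered. → 14%.
Sum: 70% + 23% + 14% = 107%.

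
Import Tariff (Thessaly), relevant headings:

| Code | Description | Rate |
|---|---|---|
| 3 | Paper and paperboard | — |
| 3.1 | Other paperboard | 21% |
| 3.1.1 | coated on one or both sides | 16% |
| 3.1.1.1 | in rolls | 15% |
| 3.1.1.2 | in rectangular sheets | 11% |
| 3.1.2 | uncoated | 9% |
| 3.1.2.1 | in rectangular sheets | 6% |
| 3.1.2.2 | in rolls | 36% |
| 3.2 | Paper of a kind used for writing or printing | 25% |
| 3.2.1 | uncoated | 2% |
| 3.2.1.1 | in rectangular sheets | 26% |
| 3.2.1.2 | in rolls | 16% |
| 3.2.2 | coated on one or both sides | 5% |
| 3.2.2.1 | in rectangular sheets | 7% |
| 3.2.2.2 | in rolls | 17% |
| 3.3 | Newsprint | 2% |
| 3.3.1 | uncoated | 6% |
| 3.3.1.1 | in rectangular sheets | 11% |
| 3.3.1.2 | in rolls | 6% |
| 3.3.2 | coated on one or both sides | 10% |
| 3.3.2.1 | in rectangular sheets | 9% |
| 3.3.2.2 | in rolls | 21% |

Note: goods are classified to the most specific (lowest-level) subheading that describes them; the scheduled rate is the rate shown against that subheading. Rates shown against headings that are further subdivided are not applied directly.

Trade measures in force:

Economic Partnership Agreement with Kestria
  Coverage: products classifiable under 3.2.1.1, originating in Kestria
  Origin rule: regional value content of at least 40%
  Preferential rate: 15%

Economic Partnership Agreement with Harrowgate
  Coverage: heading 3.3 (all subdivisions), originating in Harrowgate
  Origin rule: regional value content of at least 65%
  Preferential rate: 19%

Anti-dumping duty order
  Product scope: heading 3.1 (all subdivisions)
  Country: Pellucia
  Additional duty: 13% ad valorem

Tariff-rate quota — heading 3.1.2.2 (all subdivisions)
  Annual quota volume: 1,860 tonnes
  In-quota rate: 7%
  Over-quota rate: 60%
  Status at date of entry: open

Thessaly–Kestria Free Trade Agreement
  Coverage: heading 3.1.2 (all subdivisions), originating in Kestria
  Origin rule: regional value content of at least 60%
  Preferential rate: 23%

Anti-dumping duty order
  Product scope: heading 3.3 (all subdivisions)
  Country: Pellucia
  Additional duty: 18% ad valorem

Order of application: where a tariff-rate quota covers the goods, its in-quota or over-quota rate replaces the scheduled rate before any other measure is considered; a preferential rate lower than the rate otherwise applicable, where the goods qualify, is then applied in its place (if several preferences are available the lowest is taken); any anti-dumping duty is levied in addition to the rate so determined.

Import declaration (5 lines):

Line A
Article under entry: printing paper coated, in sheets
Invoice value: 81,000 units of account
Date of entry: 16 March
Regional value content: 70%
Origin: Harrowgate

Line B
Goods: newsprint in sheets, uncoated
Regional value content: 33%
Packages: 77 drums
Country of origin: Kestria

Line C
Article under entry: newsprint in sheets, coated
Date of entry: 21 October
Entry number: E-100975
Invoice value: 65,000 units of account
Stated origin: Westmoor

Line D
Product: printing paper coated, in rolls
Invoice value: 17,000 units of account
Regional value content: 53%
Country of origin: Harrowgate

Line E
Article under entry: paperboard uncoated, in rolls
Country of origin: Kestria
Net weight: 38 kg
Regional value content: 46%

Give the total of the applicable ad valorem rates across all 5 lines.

Line A: printing paper → 3.2; coated → 3.2.2; in sheets → 3.2.2.1. Scheduled 7%. Harrowgate agreement on 3.3: 3.2.2.1 not covered. → 7%.
Line B: newsprint → 3.3; uncoated → 3.3.1; in sheets → 3.3.1.1. Scheduled 11%. Kestria agreement on 3.2.1.1: 3.3.1.1 not covered; Kestria agreement on 3.1.2: 3.3.1.1 not covered. → 11%.
Line C: newsprint → 3.3; coated → 3.3.2; in sheets → 3.3.2.1. Scheduled 9%. No special measure applies. → 9%.
Line D: printing paper → 3.2; coated → 3.2.2; in rolls → 3.2.2.2. Scheduled 17%. Harrowgate agreement on 3.3: 3.2.2.2 not covered. → 17%.
Line E: paperboard → 3.1; uncoated → 3.1.2; in rolls → 3.1.2.2. Scheduled 36%. quota on 3.1.2.2 open → in-quota 7%; Kestria agreement on 3.2.1.1: 3.1.2.2 not covered; Kestria agreement on 3.1.2: RVC < 60%. → 7%.
Sum: 7% + 11% + 9% + 17% + 7% = 51%.

51%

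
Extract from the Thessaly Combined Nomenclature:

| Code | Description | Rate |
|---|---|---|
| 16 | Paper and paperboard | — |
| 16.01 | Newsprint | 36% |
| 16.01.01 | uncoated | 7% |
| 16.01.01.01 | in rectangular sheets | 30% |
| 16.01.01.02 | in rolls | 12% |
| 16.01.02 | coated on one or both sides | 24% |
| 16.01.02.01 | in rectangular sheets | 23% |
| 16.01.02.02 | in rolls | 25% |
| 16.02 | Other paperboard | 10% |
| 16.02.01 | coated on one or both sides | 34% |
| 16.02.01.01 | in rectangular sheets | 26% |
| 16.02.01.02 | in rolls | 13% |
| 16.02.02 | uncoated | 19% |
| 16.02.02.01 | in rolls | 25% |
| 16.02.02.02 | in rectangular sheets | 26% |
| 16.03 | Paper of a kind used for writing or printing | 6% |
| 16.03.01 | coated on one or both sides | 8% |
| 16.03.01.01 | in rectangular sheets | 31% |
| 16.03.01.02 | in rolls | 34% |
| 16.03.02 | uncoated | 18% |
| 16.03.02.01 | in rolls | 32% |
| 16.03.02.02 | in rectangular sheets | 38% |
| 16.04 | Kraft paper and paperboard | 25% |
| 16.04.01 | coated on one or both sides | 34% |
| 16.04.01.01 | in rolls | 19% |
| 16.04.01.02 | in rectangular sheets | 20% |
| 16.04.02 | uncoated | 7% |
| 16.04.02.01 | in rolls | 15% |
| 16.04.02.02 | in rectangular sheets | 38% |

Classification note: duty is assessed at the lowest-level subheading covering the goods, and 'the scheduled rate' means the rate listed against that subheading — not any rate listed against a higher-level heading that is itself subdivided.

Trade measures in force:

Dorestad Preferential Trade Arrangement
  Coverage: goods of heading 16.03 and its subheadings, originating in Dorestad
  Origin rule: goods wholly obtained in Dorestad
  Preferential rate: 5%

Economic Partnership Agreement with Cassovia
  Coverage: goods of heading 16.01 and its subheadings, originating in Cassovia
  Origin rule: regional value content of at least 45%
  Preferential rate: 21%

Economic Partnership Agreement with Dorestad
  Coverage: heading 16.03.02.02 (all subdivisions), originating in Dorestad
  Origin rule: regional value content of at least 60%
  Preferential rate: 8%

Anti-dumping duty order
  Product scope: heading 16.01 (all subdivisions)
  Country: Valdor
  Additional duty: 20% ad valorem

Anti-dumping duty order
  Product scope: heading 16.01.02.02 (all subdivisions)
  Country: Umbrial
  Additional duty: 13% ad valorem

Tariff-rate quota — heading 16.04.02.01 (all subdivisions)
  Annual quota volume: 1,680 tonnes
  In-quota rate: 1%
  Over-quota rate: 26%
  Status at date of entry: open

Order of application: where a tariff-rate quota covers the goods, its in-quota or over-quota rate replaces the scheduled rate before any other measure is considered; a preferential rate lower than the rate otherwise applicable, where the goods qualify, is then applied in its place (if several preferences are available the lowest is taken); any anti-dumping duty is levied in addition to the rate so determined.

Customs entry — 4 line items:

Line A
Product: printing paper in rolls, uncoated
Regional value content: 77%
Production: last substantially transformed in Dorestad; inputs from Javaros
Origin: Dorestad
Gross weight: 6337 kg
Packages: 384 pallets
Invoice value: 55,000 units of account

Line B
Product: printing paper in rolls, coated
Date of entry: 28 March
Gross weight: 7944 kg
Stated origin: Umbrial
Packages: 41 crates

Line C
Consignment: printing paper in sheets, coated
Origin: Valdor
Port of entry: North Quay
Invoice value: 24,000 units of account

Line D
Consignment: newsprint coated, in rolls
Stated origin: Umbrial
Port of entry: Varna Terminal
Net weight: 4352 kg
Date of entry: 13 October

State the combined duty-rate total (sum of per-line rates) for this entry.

Line A: printing paper → 16.03; uncoated → 16.03.02; in rolls → 16.03.02.01. Scheduled 32%. Dorestad agreement on 16.03: not wholly obtained; Dorestad agreement on 16.03.02.02: 16.03.02.01 not covered. → 32%.
Line B: printing paper → 16.03; coated → 16.03.01; in rolls → 16.03.01.02. Scheduled 34%. No special measure applies. → 34%.
Line C: printing paper → 16.03; coated → 16.03.01; in sheets → 16.03.01.01. Scheduled 31%. No special measure applies. → 31%.
Line D: newsprint → 16.01; coated → 16.01.02; in rolls → 16.01.02.02. Scheduled 25%. anti-dumping (Umbrial, 16.01.02.02): +13%; total 25% + 13% = 38%. → 38%.
Sum: 32% + 34% + 31% + 38% = 135%.

135%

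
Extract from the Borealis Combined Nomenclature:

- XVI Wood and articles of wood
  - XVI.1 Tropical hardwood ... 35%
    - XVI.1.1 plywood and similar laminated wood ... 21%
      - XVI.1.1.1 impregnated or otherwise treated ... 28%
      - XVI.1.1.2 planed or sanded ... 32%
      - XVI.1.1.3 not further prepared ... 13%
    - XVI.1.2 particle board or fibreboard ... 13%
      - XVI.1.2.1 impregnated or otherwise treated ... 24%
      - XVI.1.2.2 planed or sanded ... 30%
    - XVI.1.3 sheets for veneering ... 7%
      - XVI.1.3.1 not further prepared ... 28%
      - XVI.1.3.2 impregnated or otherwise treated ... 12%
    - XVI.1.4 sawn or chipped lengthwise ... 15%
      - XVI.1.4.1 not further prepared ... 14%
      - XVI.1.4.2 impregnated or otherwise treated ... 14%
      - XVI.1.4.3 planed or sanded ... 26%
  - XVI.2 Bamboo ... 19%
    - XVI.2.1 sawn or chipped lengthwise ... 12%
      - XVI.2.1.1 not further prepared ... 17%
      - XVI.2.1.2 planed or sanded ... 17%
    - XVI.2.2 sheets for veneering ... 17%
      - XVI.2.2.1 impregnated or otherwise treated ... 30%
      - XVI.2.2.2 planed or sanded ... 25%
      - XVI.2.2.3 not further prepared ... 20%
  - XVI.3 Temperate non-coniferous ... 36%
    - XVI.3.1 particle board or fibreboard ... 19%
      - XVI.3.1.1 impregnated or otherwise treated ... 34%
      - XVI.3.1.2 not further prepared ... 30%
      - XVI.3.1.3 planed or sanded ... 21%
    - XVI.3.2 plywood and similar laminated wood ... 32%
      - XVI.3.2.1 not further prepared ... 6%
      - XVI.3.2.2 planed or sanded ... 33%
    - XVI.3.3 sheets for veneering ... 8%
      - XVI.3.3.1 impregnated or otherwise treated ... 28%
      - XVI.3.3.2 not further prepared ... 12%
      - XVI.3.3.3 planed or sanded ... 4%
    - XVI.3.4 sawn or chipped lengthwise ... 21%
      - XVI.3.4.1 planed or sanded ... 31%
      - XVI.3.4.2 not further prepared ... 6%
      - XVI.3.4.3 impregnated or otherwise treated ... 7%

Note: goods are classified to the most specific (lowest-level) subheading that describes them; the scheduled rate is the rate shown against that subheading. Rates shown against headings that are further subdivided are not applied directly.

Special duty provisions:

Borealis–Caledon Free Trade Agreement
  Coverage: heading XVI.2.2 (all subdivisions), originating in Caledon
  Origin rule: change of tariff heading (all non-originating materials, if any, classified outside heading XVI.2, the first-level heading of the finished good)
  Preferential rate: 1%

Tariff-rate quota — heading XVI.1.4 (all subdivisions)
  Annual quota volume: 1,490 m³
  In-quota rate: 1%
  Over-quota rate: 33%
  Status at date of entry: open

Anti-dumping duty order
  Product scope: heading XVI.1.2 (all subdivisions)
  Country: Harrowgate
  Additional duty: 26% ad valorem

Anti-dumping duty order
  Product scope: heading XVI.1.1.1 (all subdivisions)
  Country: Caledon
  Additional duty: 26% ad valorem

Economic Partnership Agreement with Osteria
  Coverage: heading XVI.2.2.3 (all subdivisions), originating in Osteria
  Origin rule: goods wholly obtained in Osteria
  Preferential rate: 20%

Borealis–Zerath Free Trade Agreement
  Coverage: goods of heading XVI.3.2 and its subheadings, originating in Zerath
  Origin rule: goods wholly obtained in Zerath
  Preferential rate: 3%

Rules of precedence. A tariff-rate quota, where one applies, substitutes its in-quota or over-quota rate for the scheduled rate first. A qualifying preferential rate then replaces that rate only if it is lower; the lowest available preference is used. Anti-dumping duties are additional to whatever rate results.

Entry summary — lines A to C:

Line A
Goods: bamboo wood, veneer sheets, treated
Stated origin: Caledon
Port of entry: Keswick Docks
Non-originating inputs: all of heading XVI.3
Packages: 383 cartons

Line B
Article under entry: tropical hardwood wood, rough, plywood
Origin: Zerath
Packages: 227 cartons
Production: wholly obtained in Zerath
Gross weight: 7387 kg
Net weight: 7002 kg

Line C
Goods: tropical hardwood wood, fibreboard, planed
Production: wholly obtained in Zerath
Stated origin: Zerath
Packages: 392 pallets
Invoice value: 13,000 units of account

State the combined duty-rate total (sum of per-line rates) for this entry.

44%

Line A: bamboo → XVI.2; veneer sheets → XVI.2.2; treated → XVI.2.2.1. Scheduled 30%. Caledon agreement on XVI.2.2: CTH met → 1% available; preferential 1%. → 1%.
Line B: tropical hardwood → XVI.1; plywood → XVI.1.1; rough → XVI.1.1.3. Scheduled 13%. Zerath agreement on XVI.3.2: XVI.1.1.3 not covered. → 13%.
Line C: tropical hardwood → XVI.1; fibreboard → XVI.1.2; planed → XVI.1.2.2. Scheduled 30%. Zerath agreement on XVI.3.2: XVI.1.2.2 not covered. → 30%.
Sum: 1% + 13% + 30% = 44%.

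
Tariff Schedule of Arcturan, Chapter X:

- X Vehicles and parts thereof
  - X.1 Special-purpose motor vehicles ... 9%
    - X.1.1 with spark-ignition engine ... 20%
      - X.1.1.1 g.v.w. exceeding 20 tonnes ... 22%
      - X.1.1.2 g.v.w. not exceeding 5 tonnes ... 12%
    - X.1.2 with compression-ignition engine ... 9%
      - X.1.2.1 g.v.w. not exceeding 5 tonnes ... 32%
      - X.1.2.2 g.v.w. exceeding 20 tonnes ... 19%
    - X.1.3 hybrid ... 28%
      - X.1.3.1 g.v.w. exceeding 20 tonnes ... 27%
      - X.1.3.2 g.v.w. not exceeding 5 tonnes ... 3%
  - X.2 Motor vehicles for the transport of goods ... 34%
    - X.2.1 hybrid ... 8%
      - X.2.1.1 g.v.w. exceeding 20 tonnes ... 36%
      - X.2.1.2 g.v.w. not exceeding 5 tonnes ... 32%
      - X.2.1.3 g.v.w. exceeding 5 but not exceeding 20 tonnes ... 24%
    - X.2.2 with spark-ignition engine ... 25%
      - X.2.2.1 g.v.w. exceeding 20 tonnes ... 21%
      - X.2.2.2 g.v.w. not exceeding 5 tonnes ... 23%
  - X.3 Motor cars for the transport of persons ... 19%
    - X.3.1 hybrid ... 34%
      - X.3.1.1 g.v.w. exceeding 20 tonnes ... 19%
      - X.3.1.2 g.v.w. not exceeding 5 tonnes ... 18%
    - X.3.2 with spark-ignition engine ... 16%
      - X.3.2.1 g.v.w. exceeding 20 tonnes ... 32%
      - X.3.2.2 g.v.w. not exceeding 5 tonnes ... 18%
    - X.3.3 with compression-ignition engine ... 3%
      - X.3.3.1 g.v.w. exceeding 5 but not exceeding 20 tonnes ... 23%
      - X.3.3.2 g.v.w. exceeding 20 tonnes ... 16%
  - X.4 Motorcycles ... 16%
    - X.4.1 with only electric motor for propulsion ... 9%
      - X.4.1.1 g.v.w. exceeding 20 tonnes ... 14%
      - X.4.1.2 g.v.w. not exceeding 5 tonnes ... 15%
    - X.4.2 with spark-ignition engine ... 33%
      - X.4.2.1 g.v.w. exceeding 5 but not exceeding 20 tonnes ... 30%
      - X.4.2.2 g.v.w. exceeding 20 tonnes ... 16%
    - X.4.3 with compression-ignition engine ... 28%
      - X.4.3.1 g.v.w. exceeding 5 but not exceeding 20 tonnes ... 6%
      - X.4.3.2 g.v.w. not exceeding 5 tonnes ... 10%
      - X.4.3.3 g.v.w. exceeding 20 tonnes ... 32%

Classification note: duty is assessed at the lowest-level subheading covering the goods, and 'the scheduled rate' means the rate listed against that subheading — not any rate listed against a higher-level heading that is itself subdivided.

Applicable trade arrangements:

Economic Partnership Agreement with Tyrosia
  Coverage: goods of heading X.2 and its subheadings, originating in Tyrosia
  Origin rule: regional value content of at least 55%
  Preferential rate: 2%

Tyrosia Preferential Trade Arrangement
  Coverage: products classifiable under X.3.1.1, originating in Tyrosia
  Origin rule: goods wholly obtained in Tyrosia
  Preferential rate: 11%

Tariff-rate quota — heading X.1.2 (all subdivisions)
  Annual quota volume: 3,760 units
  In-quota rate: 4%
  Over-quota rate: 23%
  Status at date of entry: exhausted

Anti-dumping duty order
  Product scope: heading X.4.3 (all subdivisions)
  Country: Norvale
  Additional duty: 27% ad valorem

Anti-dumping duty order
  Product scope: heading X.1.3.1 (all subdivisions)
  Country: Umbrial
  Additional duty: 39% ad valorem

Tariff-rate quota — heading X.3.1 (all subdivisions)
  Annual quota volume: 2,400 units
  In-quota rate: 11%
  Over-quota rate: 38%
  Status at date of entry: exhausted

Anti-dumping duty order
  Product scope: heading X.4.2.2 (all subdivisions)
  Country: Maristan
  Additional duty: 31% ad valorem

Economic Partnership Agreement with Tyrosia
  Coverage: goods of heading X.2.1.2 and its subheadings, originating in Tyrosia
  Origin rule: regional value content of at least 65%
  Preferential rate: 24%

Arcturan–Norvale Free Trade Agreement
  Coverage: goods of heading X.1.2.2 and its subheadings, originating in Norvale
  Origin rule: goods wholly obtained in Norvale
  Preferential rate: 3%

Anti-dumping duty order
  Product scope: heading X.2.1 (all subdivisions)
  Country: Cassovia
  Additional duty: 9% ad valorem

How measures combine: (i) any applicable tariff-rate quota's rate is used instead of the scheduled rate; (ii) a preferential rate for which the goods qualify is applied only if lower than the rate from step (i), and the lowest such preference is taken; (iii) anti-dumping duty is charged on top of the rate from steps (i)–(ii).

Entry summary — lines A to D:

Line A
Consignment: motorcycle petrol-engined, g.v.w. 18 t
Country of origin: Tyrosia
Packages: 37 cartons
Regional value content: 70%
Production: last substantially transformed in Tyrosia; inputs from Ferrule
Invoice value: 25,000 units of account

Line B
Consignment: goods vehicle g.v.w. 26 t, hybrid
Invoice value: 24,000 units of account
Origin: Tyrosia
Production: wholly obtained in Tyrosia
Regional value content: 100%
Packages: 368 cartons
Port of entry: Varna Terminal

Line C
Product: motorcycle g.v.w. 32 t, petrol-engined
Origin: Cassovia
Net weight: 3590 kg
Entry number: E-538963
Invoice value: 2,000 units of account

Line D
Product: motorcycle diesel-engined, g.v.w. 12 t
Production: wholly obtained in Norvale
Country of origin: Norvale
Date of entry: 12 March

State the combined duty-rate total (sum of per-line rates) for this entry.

Line A: motorcycle → X.4; petrol-engined → X.4.2; g.v.w. 18 t → X.4.2.1. Scheduled 30%. Tyrosia agreement on X.2: X.4.2.1 not covered; Tyrosia agreement on X.3.1.1: X.4.2.1 not covered; Tyrosia agreement on X.2.1.2: X.4.2.1 not covered. → 30%.
Line B: goods vehicle → X.2; hybrid → X.2.1; g.v.w. 26 t → X.2.1.1. Scheduled 36%. Tyrosia agreement on X.2: RVC ≥ 55% → 2% available; Tyrosia agreement on X.3.1.1: X.2.1.1 not covered; Tyrosia agreement on X.2.1.2: X.2.1.1 not covered; preferential 2%. → 2%.
Line C: motorcycle → X.4; petrol-engined → X.4.2; g.v.w. 32 t → X.4.2.2. Scheduled 16%. No special measure applies. → 16%.
Line D: motorcycle → X.4; diesel-engined → X.4.3; g.v.w. 12 t → X.4.3.1. Scheduled 6%. Norvale agreement on X.1.2.2: X.4.3.1 not covered; anti-dumping (Norvale, X.4.3): +27%; total 6% + 27% = 33%. → 33%.
Sum: 30% + 2% + 16% + 33% = 81%.

81%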